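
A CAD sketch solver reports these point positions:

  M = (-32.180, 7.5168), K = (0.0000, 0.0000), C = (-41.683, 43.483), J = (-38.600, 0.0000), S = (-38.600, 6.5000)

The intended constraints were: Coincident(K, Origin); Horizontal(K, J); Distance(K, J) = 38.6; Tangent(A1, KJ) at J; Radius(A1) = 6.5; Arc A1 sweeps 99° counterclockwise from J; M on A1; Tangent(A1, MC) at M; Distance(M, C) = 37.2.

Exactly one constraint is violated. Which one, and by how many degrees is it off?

Tangent(A1, MC) at M — off by 5.80°.

K = (0.00, 0.00) ✓; K.y = 0.00, J.y = 0.00 ✓; |KJ| = 38.60 ✓; ∠(SJ, JK) = 90.00° ✓; |SJ| = 6.500 ✓; bearing(S→M) − bearing(S→J) = 99.00° ✓; |SM| = 6.500 ✓; ∠(SM, MC) = 84.20° ✗; |MC| = 37.20 ✓.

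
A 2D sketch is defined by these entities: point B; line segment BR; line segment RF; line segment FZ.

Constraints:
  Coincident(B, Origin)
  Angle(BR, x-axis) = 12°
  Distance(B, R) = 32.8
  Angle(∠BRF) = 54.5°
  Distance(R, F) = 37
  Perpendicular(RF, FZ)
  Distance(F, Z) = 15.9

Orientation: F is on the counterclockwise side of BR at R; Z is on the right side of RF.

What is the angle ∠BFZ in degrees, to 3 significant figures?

146°

B is at the origin; BR runs at 12.0° with length 32.8, so R = 32.8·(cos 12.0°, sin 12.0°) = (32.1, 6.82). ∠BRF = 54.5°, so RF runs at 12.0° + (180° − 54.5°) = 138° from the x-axis; with |RF| = 37.0, F = R + 37.0·(cos 138°, sin 138°) = (4.80, 31.8). RF ⟂ FZ; with |FZ| = 15.9 on the right of RF, Z = F + 15.9·(0.676, 0.737) = (15.5, 43.5). Then cos ∠BFZ = FB·FZ / (|FB||FZ|), giving 146°.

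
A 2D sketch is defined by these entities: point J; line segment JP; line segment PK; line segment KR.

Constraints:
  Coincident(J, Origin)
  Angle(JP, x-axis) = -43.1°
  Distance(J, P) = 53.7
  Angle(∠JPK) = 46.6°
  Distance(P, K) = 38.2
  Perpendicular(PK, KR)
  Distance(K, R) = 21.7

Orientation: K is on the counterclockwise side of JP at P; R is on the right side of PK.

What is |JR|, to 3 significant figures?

60.7

J is at the origin; JP runs at -43.1° with length 53.7, so P = 53.7·(cos -43.1°, sin -43.1°) = (39.2, -36.7). ∠JPK = 46.6°, so PK runs at -43.1° + (180° − 46.6°) = 90.3° from the x-axis; with |PK| = 38.2, K = P + 38.2·(cos 90.3°, sin 90.3°) = (39.0, 1.51). PK is perpendicular to KR; with |KR| = 21.7 on the right of PK, R = K + 21.7·(1.00, 0.00524) = (60.7, 1.62). Then |JR| = |R − J| = 60.7.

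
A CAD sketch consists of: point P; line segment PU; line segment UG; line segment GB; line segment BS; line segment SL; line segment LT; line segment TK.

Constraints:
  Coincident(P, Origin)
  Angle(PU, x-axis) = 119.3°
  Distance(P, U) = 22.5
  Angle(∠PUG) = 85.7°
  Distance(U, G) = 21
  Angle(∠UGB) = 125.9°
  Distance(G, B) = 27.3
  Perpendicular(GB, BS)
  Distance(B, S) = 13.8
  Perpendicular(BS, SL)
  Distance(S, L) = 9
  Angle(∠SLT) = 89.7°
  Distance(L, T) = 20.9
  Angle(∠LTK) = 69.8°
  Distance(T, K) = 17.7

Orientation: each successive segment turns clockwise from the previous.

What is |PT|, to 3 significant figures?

37.7

The perpendicularity gives SL at right angles to BS, so SL runs at 151°; with |SL| = 9.0, L = (17.3, 7.54). ∠SLT = 89.7° gives LT at 60.6° from the x-axis; with |LT| = 20.9, T = (27.6, 25.7). Then |PT| = |T − P| = 37.7.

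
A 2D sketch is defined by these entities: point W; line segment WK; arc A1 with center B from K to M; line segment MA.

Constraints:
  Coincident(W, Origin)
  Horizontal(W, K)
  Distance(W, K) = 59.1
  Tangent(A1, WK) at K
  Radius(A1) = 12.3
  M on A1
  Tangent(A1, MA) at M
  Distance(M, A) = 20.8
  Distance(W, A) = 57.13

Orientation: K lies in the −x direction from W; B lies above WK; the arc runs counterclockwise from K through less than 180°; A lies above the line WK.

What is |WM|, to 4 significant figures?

48.36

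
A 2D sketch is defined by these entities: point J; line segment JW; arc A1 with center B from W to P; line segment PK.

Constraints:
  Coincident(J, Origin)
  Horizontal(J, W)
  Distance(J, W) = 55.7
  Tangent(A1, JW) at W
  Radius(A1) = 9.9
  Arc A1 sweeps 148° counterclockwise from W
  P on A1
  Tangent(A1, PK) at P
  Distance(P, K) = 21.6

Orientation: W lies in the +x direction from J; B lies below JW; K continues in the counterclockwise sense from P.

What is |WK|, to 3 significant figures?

32.5

J is at the origin; J and W share the same y with |JW| = 55.7 and W on the +x side, so W = (55.7, 0.00). Since A1 is tangent to JW there, BW ⟂ JW, so B = W + (0, -9.9) = (55.7, -9.90). On A1, W sits at bearing 90° from B; a 148° counterclockwise sweep puts P at bearing 238°, so P = B + 9.9·(cos 238°, sin 238°) = (50.5, -18.3). The tangent condition forces BP to be normal to PK, so PK runs along (−sin 238°, cos 238°); with |PK| = 21.6, K = (68.8, -29.7). Then |WK| = |K − W| = 32.5.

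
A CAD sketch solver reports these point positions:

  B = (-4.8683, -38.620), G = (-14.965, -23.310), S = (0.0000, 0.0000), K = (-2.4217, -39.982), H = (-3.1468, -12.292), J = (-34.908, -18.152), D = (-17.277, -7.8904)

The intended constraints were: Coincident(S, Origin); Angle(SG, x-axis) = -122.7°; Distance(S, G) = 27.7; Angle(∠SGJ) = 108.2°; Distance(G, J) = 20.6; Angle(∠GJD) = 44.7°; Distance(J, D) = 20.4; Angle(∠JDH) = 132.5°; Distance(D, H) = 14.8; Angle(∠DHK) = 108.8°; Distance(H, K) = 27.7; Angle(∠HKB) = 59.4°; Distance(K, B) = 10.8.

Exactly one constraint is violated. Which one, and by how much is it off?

Distance(K, B) = 10.8 — off by 8.00.

S = (0.00, 0.00) ✓; SG at -122.7° ✓; |SG| = 27.70 ✓; ∠SGJ = 108.2° ✓; |GJ| = 20.60 ✓; ∠GJD = 44.70° ✓; |JD| = 20.40 ✓; ∠JDH = 132.5° ✓; |DH| = 14.80 ✓; ∠DHK = 108.8° ✓; |HK| = 27.70 ✓; ∠HKB = 59.40° ✓; |KB| = 2.800 ✗.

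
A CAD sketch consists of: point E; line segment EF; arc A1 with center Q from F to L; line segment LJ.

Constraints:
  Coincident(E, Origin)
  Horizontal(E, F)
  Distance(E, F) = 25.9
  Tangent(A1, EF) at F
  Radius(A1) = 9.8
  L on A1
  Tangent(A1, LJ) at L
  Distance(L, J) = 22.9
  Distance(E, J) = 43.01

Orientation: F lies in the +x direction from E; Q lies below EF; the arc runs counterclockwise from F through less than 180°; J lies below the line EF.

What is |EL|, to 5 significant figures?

21.550

E is at the origin; E and F share the same y with |EF| = 25.9 and F on the +x side, so F = (25.900, 0.0000). Since A1 is tangent to EF there, QF ⟂ EF, so Q = F + (0, -9.8) = (25.900, -9.8000). Since QL ⟂ LJ (tangency), |QJ| = √(9.8² + 22.9²) = 24.909 regardless of where L sits on A1. So J lies on both circle(E, 43.01) and circle(Q, 24.909); the below-EF intersection is J = (25.407, -34.704). L is the foot of the tangent from J: L = (16.816, -13.476).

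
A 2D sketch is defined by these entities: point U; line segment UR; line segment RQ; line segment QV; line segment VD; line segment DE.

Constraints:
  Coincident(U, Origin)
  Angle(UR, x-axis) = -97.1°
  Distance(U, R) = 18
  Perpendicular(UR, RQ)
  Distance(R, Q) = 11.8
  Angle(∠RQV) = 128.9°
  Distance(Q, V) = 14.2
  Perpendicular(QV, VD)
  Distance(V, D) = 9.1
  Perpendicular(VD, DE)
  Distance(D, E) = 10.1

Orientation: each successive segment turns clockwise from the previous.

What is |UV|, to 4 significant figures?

21.85

The perpendicularity gives RQ at right angles to UR, so RQ runs at 172.9°; with |RQ| = 11.8, Q = (-13.93, -16.40). ∠RQV = 128.9° gives QV at 121.8° from the x-axis; with |QV| = 14.2, V = (-21.42, -4.335). Then |UV| = |V − U| = 21.85.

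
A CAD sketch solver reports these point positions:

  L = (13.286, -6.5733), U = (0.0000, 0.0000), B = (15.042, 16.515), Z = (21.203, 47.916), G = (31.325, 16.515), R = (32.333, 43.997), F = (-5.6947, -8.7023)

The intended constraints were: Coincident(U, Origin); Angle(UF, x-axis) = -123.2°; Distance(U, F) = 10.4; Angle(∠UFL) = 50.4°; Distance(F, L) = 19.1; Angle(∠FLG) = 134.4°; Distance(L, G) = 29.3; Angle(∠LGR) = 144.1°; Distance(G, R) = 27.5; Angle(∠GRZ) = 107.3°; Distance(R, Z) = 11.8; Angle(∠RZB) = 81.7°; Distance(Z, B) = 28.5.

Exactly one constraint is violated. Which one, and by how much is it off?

Distance(Z, B) = 28.5 — off by 3.50.

U = (0.00, 0.00) ✓; UF at -123.2° ✓; |UF| = 10.40 ✓; ∠UFL = 50.40° ✓; |FL| = 19.10 ✓; ∠FLG = 134.4° ✓; |LG| = 29.30 ✓; ∠LGR = 144.1° ✓; |GR| = 27.50 ✓; ∠GRZ = 107.3° ✓; |RZ| = 11.80 ✓; ∠RZB = 81.70° ✓; |ZB| = 32.00 ✗.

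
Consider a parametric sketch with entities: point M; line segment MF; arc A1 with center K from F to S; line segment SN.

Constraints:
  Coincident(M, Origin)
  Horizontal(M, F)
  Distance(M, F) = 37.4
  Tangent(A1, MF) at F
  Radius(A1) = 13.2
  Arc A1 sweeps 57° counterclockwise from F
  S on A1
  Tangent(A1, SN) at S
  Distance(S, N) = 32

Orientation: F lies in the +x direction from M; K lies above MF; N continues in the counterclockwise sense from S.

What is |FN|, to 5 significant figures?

43.488

M is at the origin; MF is horizontal with |MF| = 37.4 and F on the +x side, so F = (37.400, 0.0000). Tangency of A1 to MF means the radius KF is perpendicular to MF, so K = F + (0, 13.2) = (37.400, 13.200). On A1, F sits at bearing -90° from K; a 57° counterclockwise sweep puts S at bearing -33°, so S = K + 13.2·(cos -33°, sin -33°) = (48.470, 6.0108). Since A1 is tangent to SN there, KS ⟂ SN, so SN runs along (−sin -33°, cos -33°); with |SN| = 32.0, N = (65.899, 32.848). Then |FN| = |N − F| = 43.488.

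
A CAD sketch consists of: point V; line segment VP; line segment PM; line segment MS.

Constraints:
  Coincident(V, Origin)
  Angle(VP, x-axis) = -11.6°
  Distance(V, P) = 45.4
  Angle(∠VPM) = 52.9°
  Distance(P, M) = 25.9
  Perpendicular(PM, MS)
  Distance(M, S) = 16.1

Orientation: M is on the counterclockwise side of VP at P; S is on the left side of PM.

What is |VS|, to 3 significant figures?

20.2

∠VPM = 52.9°, so PM runs at -11.6° + (180° − 52.9°) = 116° from the x-axis; with |PM| = 25.9, M = P + 25.9·(cos 116°, sin 116°) = (33.3, 14.2). PM ⟂ MS; with |MS| = 16.1 on the left of PM, S = M + 16.1·(-0.903, -0.431) = (18.8, 7.32). Then |VS| = |S − V| = 20.2.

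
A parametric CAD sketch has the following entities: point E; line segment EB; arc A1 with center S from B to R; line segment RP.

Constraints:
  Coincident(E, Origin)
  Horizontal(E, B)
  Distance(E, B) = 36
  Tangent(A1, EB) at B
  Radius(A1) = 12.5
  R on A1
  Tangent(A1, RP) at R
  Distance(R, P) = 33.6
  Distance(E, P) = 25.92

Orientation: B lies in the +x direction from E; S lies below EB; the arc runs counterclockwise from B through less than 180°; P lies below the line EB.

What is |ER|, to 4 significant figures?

27.80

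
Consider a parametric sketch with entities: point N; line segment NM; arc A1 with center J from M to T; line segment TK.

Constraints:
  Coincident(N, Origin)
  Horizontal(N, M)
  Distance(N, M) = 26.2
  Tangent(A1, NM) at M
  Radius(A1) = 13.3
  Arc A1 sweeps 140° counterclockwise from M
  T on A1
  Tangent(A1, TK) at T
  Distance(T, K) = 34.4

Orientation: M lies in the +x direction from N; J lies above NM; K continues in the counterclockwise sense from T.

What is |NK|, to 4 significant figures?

46.37

N is at the origin; N and M share the same y with |NM| = 26.2 and M on the +x side, so M = (26.20, 0.000). Tangency of A1 to NM means the radius JM is perpendicular to NM, so J = M + (0, 13.3) = (26.20, 13.30). On A1, M sits at bearing -90° from J; a 140° counterclockwise sweep puts T at bearing 50°, so T = J + 13.3·(cos 50°, sin 50°) = (34.75, 23.49). Since A1 is tangent to TK there, JT ⟂ TK, so TK runs along (−sin 50°, cos 50°); with |TK| = 34.4, K = (8.397, 45.60). Then |NK| = |K − N| = 46.37.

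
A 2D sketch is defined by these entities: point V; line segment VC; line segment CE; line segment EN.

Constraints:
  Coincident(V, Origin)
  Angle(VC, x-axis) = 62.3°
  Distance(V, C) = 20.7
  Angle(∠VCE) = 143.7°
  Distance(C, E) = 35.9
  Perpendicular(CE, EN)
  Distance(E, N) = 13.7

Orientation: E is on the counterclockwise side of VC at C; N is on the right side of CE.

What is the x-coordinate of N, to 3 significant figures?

17.8

V is at the origin; VC runs at 62.3° with length 20.7, so C = 20.7·(cos 62.3°, sin 62.3°) = (9.62, 18.3). ∠VCE = 143.7°, so CE runs at 62.3° + (180° − 143.7°) = 98.6° from the x-axis; with |CE| = 35.9, E = C + 35.9·(cos 98.6°, sin 98.6°) = (4.25, 53.8). CE is perpendicular to EN; with |EN| = 13.7 on the right of CE, N = E + 13.7·(0.989, 0.150) = (17.8, 55.9). So N.x = 17.8.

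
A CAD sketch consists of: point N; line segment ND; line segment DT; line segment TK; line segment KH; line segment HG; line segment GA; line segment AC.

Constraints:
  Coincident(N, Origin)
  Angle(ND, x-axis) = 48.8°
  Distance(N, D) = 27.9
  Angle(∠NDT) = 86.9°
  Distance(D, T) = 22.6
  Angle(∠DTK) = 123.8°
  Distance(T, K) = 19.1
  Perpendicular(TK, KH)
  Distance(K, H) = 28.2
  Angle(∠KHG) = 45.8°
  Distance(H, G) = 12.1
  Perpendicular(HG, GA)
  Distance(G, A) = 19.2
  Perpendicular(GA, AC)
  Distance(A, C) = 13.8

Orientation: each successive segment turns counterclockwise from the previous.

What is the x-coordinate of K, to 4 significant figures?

-17.56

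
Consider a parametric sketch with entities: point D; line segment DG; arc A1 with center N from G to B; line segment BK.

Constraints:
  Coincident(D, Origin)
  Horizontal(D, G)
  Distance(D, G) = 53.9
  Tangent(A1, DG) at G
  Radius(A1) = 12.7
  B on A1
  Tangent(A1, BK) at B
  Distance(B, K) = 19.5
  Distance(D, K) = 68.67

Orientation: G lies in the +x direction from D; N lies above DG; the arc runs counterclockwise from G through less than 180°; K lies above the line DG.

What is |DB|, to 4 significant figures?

67.98

Checks: |NB| = 12.70 ✓; ∠(NB, BK) = 90.00° ✓; |BK| = 19.50 ✓; |DK| = 68.67 ✓.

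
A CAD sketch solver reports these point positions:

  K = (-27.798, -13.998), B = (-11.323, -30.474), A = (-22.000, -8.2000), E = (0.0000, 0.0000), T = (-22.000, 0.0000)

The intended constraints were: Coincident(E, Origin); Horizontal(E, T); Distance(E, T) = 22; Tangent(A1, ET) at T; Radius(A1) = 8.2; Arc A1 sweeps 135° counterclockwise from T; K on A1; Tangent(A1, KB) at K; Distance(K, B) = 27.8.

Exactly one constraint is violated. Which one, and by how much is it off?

Distance(K, B) = 27.8 — off by 4.50.

E = (0.00, 0.00) ✓; E.y = 0.00, T.y = 0.00 ✓; |ET| = 22.00 ✓; ∠(AT, TE) = 90.00° ✓; |AT| = 8.200 ✓; bearing(A→K) − bearing(A→T) = 135.0° ✓; |AK| = 8.200 ✓; ∠(AK, KB) = 90.00° ✓; |KB| = 23.30 ✗.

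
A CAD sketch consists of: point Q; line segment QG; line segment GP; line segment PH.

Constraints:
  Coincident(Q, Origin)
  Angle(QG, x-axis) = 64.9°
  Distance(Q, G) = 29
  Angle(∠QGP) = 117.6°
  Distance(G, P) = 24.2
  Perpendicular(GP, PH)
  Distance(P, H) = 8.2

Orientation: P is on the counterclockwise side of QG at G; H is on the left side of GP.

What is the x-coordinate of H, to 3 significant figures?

-8.89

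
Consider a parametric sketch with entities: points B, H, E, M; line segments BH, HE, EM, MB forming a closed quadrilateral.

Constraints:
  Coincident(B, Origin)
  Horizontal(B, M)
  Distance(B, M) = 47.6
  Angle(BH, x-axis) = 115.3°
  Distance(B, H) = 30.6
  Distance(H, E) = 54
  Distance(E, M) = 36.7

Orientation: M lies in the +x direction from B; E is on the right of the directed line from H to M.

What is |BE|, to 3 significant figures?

23.9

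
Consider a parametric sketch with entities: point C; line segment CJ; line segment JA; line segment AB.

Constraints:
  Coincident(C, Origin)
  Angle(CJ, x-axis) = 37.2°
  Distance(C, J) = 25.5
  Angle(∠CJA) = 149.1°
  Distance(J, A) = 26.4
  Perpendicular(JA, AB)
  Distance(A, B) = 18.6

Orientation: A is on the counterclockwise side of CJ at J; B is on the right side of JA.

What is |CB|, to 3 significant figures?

57.8

∠CJA = 149.1°, so JA runs at 37.2° + (180° − 149.1°) = 68.1° from the x-axis; with |JA| = 26.4, A = J + 26.4·(cos 68.1°, sin 68.1°) = (30.2, 39.9). JA ⟂ AB; with |AB| = 18.6 on the right of JA, B = A + 18.6·(0.928, -0.373) = (47.4, 33.0). Then |CB| = |B − C| = 57.8.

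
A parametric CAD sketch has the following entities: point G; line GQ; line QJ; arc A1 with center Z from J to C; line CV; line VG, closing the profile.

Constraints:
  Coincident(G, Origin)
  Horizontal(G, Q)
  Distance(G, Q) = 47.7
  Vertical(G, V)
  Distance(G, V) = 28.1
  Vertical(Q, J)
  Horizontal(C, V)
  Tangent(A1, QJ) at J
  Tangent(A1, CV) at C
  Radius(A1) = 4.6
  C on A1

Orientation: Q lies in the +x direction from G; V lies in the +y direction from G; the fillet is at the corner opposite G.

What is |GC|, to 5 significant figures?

51.451

The virtual corner opposite G is at (47.700, 28.100). The tangent condition forces ZJ to be normal to QJ and A1 meets CV tangentially, so ZC is at right angles to CV, with radius 4.6, so the center Z sits 4.6 in from both sides at Z = (43.100, 23.500). That places the tangent points at J = (47.700, 23.500) on QJ and C = (43.100, 28.100) on CV. Then |GC| = |C − G| = 51.451.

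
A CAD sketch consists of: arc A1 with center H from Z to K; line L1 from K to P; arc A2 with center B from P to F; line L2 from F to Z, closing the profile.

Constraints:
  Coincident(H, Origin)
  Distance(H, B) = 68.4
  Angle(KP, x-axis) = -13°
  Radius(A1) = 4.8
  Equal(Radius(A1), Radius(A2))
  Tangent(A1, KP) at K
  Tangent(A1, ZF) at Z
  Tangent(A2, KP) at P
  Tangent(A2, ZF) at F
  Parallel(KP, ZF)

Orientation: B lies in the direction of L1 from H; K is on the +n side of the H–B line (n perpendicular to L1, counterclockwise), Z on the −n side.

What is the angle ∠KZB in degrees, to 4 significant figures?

85.99°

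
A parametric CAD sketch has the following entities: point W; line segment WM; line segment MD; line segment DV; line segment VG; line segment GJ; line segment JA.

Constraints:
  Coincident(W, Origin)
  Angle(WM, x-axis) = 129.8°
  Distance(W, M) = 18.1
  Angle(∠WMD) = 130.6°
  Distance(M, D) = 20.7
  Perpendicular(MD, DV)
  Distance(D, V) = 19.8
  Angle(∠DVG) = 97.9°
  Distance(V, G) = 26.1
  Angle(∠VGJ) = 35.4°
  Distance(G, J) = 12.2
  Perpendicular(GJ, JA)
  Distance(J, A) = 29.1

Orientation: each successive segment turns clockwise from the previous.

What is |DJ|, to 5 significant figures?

22.665

W is at the origin; WM runs at 129.8° with length 18.1, so M = (-11.586, 13.906). ∠WMD = 130.6° gives MD at 80.400° from the x-axis; with |MD| = 20.7, D = (-8.1339, 34.316). MD is perpendicular to DV, so DV runs at -9.6000°; with |DV| = 19.8, V = (11.389, 31.014). ∠DVG = 97.9° gives VG at -91.700° from the x-axis; with |VG| = 26.1, G = (10.615, 4.9255). ∠VGJ = 35.4° gives GJ at 123.70° from the x-axis; with |GJ| = 12.2, J = (3.8455, 15.075). Then |DJ| = |J − D| = 22.665.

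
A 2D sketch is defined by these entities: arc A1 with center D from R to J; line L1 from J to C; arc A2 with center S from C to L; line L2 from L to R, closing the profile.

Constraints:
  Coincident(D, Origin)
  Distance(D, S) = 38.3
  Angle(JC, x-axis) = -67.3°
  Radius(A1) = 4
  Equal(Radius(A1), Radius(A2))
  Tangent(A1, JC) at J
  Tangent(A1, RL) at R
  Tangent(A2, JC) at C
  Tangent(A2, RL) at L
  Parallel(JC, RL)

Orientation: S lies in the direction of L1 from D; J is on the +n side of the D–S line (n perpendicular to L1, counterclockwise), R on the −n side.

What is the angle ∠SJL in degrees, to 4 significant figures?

5.836°

Tangency of A1 to both parallel lines with radius 4.0 puts J and R at D ± 4.0·n: J = (3.690, 1.544), R = (-3.690, -1.544). Equal radii place C and L the same way about S: C = S + 4.0·n = (18.47, -33.79), L = S − 4.0·n = (11.09, -36.88). Then cos ∠SJL = JS·JL / (|JS||JL|), giving 5.836°.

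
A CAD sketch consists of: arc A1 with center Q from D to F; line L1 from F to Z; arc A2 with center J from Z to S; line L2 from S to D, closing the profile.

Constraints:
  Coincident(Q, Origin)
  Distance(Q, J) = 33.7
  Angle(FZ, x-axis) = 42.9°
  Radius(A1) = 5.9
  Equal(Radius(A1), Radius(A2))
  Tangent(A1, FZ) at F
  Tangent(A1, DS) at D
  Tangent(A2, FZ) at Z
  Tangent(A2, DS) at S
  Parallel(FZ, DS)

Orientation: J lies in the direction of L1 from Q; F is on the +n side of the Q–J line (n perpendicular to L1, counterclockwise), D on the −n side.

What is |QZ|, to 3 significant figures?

34.2

The slot axis is L1's direction at 42.9°, so u = (cos 42.9°, sin 42.9°) = (0.733, 0.681) and n = (−sin 42.9°, cos 42.9°) = (-0.681, 0.733). Q is at the origin and J lies 33.7 along u from Q, so J = 33.7·u = (24.7, 22.9). Tangency of A1 to both parallel lines with radius 5.9 puts F and D at Q ± 5.9·n: F = (-4.02, 4.32), D = (4.02, -4.32). Equal radii place Z and S the same way about J: Z = J + 5.9·n = (20.7, 27.3), S = J − 5.9·n = (28.7, 18.6). Then |QZ| = |Z − Q| = 34.2.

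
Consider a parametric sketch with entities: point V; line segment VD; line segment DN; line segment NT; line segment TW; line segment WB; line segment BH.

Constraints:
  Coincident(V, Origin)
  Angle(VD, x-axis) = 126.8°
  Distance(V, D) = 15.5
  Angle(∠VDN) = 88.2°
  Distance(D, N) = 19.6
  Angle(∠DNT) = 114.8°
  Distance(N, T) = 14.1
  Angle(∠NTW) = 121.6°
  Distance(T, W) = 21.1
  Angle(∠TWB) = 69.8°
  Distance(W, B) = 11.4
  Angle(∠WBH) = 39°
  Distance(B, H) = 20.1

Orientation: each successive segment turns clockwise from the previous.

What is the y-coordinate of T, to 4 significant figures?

16.56

V is at the origin; VD runs at 126.8° with length 15.5, so D = (-9.285, 12.41). ∠VDN = 88.2° gives DN at 35.00° from the x-axis; with |DN| = 19.6, N = (6.771, 23.65). ∠DNT = 114.8° gives NT at -30.20° from the x-axis; with |NT| = 14.1, T = (18.96, 16.56). So T.y = 16.56.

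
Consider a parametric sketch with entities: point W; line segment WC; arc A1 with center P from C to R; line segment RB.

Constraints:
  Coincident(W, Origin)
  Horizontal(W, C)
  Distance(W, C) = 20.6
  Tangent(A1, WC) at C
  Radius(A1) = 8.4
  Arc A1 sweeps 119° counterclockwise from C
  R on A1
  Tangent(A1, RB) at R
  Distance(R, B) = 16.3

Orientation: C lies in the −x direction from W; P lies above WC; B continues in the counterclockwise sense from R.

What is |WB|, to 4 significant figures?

34.09

W is at the origin; WC is horizontal with |WC| = 20.6 and C on the −x side, so C = (-20.60, 0.000). Since A1 is tangent to WC there, PC ⟂ WC, so P = C + (0, 8.4) = (-20.60, 8.400). On A1, C sits at bearing -90° from P; a 119° counterclockwise sweep puts R at bearing 29°, so R = P + 8.4·(cos 29°, sin 29°) = (-13.25, 12.47). The tangent condition forces PR to be normal to RB, so RB runs along (−sin 29°, cos 29°); with |RB| = 16.3, B = (-21.16, 26.73). Then |WB| = |B − W| = 34.09.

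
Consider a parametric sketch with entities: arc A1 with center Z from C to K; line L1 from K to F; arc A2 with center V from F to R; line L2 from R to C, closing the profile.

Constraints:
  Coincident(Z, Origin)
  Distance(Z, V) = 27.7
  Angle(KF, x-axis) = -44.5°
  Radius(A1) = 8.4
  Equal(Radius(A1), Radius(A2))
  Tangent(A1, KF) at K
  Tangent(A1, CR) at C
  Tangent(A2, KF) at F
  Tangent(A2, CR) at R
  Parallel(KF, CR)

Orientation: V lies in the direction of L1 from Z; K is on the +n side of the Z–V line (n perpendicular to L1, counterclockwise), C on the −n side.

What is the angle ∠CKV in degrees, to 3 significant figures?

73.1°

Z is at the origin and V lies 27.7 along u from Z, so V = 27.7·u = (19.8, -19.4). Tangency of A1 to both parallel lines with radius 8.4 puts K and C at Z ± 8.4·n: K = (5.89, 5.99), C = (-5.89, -5.99). Then cos ∠CKV = KC·KV / (|KC||KV|), giving 73.1°.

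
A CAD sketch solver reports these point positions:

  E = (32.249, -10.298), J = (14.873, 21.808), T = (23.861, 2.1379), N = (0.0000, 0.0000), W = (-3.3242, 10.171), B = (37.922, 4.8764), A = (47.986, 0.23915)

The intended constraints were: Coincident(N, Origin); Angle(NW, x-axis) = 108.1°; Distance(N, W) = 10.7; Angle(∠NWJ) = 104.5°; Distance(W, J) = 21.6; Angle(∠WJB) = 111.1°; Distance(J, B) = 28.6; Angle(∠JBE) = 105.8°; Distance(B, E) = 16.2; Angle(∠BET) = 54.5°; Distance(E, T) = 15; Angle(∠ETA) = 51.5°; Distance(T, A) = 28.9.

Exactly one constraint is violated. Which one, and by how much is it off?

Distance(T, A) = 28.9 — off by 4.70.

N = (0.00, 0.00) ✓; NW at 108.1° ✓; |NW| = 10.70 ✓; ∠NWJ = 104.5° ✓; |WJ| = 21.60 ✓; ∠WJB = 111.1° ✓; |JB| = 28.60 ✓; ∠JBE = 105.8° ✓; |BE| = 16.20 ✓; ∠BET = 54.50° ✓; |ET| = 15.00 ✓; ∠ETA = 51.50° ✓; |TA| = 24.20 ✗.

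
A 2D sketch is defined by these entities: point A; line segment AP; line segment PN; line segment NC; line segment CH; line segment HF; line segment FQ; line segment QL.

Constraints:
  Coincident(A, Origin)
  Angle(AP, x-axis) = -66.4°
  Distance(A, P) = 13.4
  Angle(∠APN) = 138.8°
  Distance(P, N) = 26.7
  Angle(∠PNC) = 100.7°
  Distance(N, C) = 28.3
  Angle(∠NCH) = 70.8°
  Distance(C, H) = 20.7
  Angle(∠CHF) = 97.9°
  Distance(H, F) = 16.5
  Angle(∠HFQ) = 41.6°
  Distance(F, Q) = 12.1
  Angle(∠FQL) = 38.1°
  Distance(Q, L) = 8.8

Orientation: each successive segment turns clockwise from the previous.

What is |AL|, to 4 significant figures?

22.13

∠HFQ = 41.6° gives FQ at -156.6° from the x-axis; with |FQ| = 12.1, Q = (-17.13, -25.70). ∠FQL = 38.1° gives QL at 61.50° from the x-axis; with |QL| = 8.8, L = (-12.93, -17.97). Then |AL| = |L − A| = 22.13.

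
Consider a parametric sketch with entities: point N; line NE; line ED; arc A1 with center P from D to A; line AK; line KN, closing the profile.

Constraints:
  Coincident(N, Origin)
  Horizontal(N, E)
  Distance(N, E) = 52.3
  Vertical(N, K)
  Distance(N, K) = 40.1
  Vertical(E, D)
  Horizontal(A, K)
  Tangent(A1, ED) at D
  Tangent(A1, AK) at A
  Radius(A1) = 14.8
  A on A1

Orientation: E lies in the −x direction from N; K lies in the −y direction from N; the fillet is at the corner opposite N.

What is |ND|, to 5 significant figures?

58.098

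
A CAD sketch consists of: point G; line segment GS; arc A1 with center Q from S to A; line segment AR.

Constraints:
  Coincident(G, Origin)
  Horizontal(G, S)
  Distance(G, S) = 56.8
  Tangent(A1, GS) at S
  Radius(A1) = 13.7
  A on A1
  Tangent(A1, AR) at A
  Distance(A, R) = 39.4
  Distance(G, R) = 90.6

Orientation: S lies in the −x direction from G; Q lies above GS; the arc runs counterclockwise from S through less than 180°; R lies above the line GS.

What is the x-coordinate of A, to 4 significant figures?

-47.01

G is at the origin; GS is horizontal with |GS| = 56.8 and S on the −x side, so S = (-56.80, 0.000). Since A1 is tangent to GS there, QS ⟂ GS, so Q = S + (0, 13.7) = (-56.80, 13.70). Since QA ⟂ AR (tangency), |QR| = √(13.7² + 39.4²) = 41.71 regardless of where A sits on A1. So R lies on both circle(G, 90.6) and circle(Q, 41.71); the above-GS intersection is R = (-74.59, 51.43). A is the foot of the tangent from R: A = (-47.01, 23.29).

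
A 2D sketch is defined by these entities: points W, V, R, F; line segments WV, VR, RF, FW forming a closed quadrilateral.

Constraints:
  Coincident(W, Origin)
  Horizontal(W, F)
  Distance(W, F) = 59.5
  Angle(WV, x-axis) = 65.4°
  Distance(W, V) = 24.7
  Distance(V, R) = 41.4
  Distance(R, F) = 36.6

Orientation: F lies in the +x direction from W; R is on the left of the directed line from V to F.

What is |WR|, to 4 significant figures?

60.90

Checks: |VR| = 41.40 ✓; |RF| = 36.60 ✓.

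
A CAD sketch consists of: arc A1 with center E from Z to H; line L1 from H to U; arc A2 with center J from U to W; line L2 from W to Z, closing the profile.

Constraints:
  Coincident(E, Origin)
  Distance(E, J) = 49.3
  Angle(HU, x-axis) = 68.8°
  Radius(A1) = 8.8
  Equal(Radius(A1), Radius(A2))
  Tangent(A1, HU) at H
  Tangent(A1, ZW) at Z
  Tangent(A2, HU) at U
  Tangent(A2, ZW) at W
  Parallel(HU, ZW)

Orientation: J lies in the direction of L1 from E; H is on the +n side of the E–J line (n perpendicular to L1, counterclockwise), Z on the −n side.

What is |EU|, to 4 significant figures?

50.08

Tangency of A1 to both parallel lines with radius 8.8 puts H and Z at E ± 8.8·n: H = (-8.204, 3.182), Z = (8.204, -3.182). Equal radii place U and W the same way about J: U = J + 8.8·n = (9.624, 49.15), W = J − 8.8·n = (26.03, 42.78). Then |EU| = |U − E| = 50.08.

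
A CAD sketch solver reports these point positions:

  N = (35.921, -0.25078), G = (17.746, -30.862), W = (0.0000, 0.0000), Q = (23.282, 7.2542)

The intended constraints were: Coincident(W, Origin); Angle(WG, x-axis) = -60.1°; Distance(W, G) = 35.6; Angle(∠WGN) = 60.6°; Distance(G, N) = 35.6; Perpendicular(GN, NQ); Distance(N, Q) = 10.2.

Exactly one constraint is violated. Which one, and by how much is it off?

Distance(N, Q) = 10.2 — off by 4.50.

W = (0.00, 0.00) ✓; WG at -60.10° ✓; |WG| = 35.60 ✓; ∠WGN = 60.60° ✓; |GN| = 35.60 ✓; ∠(GN, NQ) = 90.00° ✓; |NQ| = 14.70 ✗.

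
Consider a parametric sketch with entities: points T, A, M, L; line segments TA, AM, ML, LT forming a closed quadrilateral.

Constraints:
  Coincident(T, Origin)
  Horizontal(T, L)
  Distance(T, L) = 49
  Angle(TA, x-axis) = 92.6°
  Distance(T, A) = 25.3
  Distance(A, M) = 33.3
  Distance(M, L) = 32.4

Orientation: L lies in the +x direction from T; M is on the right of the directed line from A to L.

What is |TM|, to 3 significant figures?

17.0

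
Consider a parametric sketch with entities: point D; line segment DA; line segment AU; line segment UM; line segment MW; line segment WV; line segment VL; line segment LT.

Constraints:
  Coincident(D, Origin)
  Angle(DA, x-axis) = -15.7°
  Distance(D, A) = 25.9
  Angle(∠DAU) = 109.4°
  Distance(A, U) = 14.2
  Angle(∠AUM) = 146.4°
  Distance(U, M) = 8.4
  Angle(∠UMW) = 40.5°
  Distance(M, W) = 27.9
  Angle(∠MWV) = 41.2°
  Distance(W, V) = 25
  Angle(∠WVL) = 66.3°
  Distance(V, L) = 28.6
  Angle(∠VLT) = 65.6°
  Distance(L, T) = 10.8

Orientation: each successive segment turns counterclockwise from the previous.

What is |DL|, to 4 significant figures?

31.91

∠MWV = 41.2° gives WV at 6.800° from the x-axis; with |WV| = 25.0, V = (39.47, -4.767). ∠WVL = 66.3° gives VL at 120.5° from the x-axis; with |VL| = 28.6, L = (24.96, 19.88). Then |DL| = |L − D| = 31.91.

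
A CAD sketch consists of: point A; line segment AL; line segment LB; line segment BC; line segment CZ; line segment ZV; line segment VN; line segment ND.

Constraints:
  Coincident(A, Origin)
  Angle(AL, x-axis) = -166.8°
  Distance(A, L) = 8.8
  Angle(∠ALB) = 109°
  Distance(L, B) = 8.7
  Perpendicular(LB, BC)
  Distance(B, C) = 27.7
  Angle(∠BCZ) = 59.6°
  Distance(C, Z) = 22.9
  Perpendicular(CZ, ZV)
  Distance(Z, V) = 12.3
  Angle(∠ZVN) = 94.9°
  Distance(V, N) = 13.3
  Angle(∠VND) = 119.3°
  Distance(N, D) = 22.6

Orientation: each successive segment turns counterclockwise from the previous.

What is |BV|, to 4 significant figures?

14.60

A is at the origin; AL runs at -166.8° with length 8.8, so L = (-8.567, -2.009). ∠ALB = 109.0° gives LB at -95.80° from the x-axis; with |LB| = 8.7, B = (-9.447, -10.66). LB ⟂ BC, so BC runs at -5.800°; with |BC| = 27.7, C = (18.11, -13.46). ∠BCZ = 59.6° gives CZ at 114.6° from the x-axis; with |CZ| = 22.9, Z = (8.579, 7.357). CZ ⟂ ZV, so ZV runs at -155.4°; with |ZV| = 12.3, V = (-2.605, 2.237). Then |BV| = |V − B| = 14.60.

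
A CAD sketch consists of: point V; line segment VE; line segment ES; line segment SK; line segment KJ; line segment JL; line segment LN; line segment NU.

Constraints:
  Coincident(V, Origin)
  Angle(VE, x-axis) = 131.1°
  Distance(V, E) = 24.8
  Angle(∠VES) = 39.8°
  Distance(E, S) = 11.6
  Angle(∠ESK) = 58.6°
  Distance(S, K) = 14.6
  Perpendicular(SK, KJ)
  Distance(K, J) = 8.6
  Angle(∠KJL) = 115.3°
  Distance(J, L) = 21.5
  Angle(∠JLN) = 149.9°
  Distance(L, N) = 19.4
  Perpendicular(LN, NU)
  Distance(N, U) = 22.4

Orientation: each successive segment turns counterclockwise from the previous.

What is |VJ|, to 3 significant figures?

23.8

V is at the origin; VE runs at 131.1° with length 24.8, so E = (-16.3, 18.7). ∠VES = 39.8° gives ES at -88.7° from the x-axis; with |ES| = 11.6, S = (-16.0, 7.09). ∠ESK = 58.6° gives SK at 32.7° from the x-axis; with |SK| = 14.6, K = (-3.75, 15.0). SK ⟂ KJ, so KJ runs at 123°; with |KJ| = 8.6, J = (-8.40, 22.2). Then |VJ| = |J − V| = 23.8.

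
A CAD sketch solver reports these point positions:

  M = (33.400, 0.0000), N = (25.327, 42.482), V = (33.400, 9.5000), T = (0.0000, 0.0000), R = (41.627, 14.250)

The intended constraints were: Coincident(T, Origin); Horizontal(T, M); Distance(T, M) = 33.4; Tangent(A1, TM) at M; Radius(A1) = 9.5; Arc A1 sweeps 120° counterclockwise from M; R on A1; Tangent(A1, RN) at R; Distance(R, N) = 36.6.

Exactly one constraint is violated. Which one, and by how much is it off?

Distance(R, N) = 36.6 — off by 4.00.

T = (0.00, 0.00) ✓; T.y = 0.00, M.y = 0.00 ✓; |TM| = 33.40 ✓; ∠(VM, MT) = 90.00° ✓; |VM| = 9.500 ✓; bearing(V→R) − bearing(V→M) = 120.0° ✓; |VR| = 9.500 ✓; ∠(VR, RN) = 90.00° ✓; |RN| = 32.60 ✗.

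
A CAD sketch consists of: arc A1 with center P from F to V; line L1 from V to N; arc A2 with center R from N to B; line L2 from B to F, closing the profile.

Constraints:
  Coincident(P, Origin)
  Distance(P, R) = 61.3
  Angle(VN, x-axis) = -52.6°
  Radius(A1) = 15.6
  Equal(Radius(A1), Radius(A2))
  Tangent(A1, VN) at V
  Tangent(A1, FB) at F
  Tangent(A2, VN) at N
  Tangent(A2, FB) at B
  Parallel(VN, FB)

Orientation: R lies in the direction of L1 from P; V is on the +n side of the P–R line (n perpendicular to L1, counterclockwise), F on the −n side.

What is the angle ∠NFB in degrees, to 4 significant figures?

26.97°

The slot axis is L1's direction at -52.6°, so u = (cos -52.6°, sin -52.6°) = (0.6074, -0.7944) and n = (−sin -52.6°, cos -52.6°) = (0.7944, 0.6074). P is at the origin and R lies 61.3 along u from P, so R = 61.3·u = (37.23, -48.70). Tangency of A1 to both parallel lines with radius 15.6 puts V and F at P ± 15.6·n: V = (12.39, 9.475), F = (-12.39, -9.475). Equal radii place N and B the same way about R: N = R + 15.6·n = (49.63, -39.22), B = R − 15.6·n = (24.84, -58.17). Then cos ∠NFB = FN·FB / (|FN||FB|), giving 26.97°.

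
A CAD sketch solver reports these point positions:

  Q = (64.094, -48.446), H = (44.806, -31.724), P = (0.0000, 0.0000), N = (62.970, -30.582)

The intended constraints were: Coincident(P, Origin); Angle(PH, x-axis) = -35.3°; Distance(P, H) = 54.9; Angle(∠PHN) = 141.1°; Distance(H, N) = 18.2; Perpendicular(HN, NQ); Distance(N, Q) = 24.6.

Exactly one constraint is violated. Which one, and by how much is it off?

Distance(N, Q) = 24.6 — off by 6.70.

P = (0.00, 0.00) ✓; PH at -35.30° ✓; |PH| = 54.90 ✓; ∠PHN = 141.1° ✓; |HN| = 18.20 ✓; ∠(HN, NQ) = 90.00° ✓; |NQ| = 17.90 ✗.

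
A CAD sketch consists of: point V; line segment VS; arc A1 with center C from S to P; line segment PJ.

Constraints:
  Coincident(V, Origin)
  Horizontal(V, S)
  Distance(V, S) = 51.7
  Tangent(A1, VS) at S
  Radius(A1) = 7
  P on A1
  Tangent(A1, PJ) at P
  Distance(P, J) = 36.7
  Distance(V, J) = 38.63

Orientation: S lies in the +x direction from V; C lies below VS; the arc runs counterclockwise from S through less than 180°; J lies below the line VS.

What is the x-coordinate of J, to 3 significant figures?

23.1

Checks: |CP| = 7.000 ✓; ∠(CP, PJ) = 90.00° ✓; |PJ| = 36.70 ✓; |VJ| = 38.63 ✓.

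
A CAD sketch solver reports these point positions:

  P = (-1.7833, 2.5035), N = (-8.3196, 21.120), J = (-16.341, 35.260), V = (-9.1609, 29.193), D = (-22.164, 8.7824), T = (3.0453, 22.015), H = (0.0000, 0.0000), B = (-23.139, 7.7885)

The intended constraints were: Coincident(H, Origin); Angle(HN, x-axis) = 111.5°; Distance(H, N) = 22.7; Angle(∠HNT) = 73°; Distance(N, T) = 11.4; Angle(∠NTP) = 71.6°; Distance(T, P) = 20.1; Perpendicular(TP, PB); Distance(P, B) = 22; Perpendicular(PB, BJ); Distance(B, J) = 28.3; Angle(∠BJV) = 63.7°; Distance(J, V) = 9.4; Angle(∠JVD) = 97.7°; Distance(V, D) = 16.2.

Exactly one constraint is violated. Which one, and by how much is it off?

Distance(V, D) = 16.2 — off by 8.00.

H = (0.00, 0.00) ✓; HN at 111.5° ✓; |HN| = 22.70 ✓; ∠HNT = 73.00° ✓; |NT| = 11.40 ✓; ∠NTP = 71.60° ✓; |TP| = 20.10 ✓; ∠(TP, PB) = 90.00° ✓; |PB| = 22.00 ✓; ∠(PB, BJ) = 90.00° ✓; |BJ| = 28.30 ✓; ∠BJV = 63.70° ✓; |JV| = 9.400 ✓; ∠JVD = 97.70° ✓; |VD| = 24.20 ✗.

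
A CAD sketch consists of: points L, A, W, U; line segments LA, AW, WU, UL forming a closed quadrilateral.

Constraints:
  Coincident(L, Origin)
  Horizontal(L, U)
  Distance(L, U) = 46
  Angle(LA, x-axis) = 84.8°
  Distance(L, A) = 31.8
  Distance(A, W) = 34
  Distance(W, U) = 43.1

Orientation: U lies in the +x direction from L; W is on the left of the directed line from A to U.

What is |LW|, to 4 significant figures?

54.72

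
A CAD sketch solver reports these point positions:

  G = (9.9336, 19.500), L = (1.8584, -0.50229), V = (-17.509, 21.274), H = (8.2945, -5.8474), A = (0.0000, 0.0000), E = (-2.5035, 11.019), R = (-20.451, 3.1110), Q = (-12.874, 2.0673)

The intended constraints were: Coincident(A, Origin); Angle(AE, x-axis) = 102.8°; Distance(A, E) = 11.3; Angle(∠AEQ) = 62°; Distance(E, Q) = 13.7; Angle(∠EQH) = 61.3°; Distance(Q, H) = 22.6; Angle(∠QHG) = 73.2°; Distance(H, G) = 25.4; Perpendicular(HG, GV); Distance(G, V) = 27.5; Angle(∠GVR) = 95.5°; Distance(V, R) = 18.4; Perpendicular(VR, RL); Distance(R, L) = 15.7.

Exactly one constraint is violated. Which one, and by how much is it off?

Distance(R, L) = 15.7 — off by 6.90.

A = (0.00, 0.00) ✓; AE at 102.8° ✓; |AE| = 11.30 ✓; ∠AEQ = 62.00° ✓; |EQ| = 13.70 ✓; ∠EQH = 61.30° ✓; |QH| = 22.60 ✓; ∠QHG = 73.20° ✓; |HG| = 25.40 ✓; ∠(HG, GV) = 90.00° ✓; |GV| = 27.50 ✓; ∠GVR = 95.50° ✓; |VR| = 18.40 ✓; ∠(VR, RL) = 90.00° ✓; |RL| = 22.60 ✗.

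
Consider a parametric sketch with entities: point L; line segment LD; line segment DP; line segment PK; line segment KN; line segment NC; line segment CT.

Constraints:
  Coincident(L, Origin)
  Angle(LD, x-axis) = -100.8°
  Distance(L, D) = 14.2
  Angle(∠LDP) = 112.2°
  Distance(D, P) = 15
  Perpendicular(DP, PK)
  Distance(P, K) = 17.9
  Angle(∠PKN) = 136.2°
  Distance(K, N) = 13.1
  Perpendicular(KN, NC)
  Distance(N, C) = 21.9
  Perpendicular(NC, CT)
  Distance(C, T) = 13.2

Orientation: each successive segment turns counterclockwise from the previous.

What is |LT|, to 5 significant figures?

11.454

The perpendicularity gives NC at right angles to KN, so NC runs at -169.20°; with |NC| = 21.9, C = (-4.2985, 1.6585). NC is perpendicular to CT, so CT runs at -79.200°; with |CT| = 13.2, T = (-1.8251, -11.308). Then |LT| = |T − L| = 11.454.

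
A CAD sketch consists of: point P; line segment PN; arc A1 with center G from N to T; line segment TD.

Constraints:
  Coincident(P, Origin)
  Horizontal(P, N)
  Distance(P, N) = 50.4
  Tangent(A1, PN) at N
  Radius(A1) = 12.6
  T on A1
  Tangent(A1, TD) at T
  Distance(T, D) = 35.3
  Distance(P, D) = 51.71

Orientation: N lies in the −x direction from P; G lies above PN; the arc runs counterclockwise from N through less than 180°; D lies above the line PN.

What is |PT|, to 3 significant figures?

39.4

P is at the origin; PN is horizontal with |PN| = 50.4 and N on the −x side, so N = (-50.4, 0.00). Tangency of A1 to PN means the radius GN is perpendicular to PN, so G = N + (0, 12.6) = (-50.4, 12.6). Since GT ⟂ TD (tangency), |GD| = √(12.6² + 35.3²) = 37.5 regardless of where T sits on A1. So D lies on both circle(P, 51.71) and circle(G, 37.5); the above-PN intersection is D = (-28.6, 43.1). T is the foot of the tangent from D: T = (-38.3, 9.14).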